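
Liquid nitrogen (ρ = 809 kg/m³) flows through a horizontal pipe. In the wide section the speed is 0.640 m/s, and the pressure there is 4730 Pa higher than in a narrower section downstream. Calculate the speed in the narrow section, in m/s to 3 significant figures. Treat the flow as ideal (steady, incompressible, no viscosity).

Along the level pipe P + ½ρv² is conserved, hence v₂² = v₁² + 2(P₁ − P₂)/ρ.
v₂ = √(0.640² + 2·4730/809) = √(0.410 + 11.7) = 3.48 m/s.

v₂ ≈ 3.48 m/s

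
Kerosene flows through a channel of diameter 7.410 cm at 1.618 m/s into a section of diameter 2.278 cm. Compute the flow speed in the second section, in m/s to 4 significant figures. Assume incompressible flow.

v₂ ≈ 17.12 m/s

The volume flow rate is constant, so v₂ = (A₁/A₂)v₁ = (43.12/4.076)·1.618 = 17.12 m/s.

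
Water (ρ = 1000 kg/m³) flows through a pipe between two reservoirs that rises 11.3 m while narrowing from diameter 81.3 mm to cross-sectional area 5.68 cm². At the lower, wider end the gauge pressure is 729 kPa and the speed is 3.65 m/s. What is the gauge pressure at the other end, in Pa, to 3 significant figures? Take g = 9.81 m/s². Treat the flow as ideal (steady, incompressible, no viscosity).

68400 Pa

Continuity gives A₁v₁ = A₂v₂, so v₂ = (51.9 cm²)/(5.68 cm²) × 3.65 m/s = 33.4 m/s.
Energy conservation along the streamline gives P₂ = P₁ − ½ρ(v₂² − v₁²) − ρg(h₂ − h₁).
P₂ = 729000 + ½·1000·(3.65² − 33.4²) − 1000·9.81·(+11.3) = 729000 + (-550000) − (111000) = 68400 Pa.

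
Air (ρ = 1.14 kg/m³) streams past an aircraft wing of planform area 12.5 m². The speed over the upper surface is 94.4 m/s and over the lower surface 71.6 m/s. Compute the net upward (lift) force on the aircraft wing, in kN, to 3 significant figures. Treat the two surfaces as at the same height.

With equal heights on the two surfaces, Bernoulli gives P_lower − P_upper = ½ρ(v_upper² − v_lower²).
ΔP = ½·1.14·(94.4² − 71.6²) = 2160 Pa.
Lift = ΔP · A = 2160 × 12.5 = 27000 N.

27.0 kN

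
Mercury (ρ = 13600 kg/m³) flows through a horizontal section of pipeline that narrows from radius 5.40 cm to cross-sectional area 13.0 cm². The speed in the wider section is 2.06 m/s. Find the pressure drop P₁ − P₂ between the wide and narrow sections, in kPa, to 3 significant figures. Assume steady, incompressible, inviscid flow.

ΔP ≈ 1400 kPa

By continuity, v₂ = v₁·A₁/A₂ = 2.06·(91.6/13.0) = 14.5 m/s.
The pipe is horizontal, so Bernoulli reduces to P₁ + ½ρv₁² = P₂ + ½ρv₂².
P₁ − P₂ = ½·13600·(14.5² − 2.06²) = ½·13600·206 = 1400000 Pa.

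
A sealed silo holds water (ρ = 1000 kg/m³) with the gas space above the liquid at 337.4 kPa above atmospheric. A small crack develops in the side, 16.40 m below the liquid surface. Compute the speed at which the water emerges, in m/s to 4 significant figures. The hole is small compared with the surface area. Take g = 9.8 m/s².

Take point 1 at the surface (v₁ ≈ 0) and point 2 at the hole (at atmospheric pressure). Bernoulli: P₁ + ρg h = P_atm + ½ρv₂².
With P₁ − P_atm = 337400 Pa, v₂ = √(2gh + 2ΔP/ρ) = √(2·9.8·16.40 + 2·337400/1000) = 31.56 m/s.

31.56 m/s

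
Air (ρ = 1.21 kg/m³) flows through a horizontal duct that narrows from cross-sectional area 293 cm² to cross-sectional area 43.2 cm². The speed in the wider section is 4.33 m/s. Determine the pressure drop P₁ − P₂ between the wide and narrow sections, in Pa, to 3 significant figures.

The volume flow rate is constant, so v₂ = (A₁/A₂)v₁ = (293/43.2)·4.33 = 29.4 m/s.
With no height change, Bernoulli's equation is P₁ + ½ρv₁² = P₂ + ½ρv₂².
P₁ − P₂ = ½·1.21·(29.4² − 4.33²) = ½·1.21·844 = 510 Pa.

ΔP ≈ 510 Pa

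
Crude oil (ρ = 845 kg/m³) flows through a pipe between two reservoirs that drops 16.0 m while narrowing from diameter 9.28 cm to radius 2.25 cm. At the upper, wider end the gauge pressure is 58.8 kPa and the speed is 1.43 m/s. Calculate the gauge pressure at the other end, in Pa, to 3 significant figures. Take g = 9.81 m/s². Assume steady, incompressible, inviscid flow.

P₂ ≈ 177000 Pa

Continuity gives A₁v₁ = A₂v₂, so v₂ = (67.6 cm²)/(15.9 cm²) × 1.43 m/s = 6.08 m/s.
Energy conservation along the streamline gives P₂ = P₁ − ½ρ(v₂² − v₁²) − ρg(h₂ − h₁).
P₂ = 58800 + ½·845·(1.43² − 6.08²) − 845·9.81·(−16.0) = 58800 + (-14800) − (-133000) = 177000 Pa.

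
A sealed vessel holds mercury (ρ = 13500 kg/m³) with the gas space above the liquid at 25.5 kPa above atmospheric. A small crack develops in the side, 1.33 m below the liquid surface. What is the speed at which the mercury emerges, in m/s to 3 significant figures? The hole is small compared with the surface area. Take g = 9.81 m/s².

v = 5.47 m/s

Take point 1 at the surface (v₁ ≈ 0) and point 2 at the hole (at atmospheric pressure). Bernoulli: P₁ + ρg h = P_atm + ½ρv₂².
With P₁ − P_atm = 25500 Pa, v₂ = √(2gh + 2ΔP/ρ) = √(2·9.81·1.33 + 2·25500/13500) = 5.47 m/s.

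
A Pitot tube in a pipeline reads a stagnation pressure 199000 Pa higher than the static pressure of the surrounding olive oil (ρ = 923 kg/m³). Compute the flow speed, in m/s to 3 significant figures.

v = 20.8 m/s

Bernoulli between the free stream and the stagnation point: ½ρv² = P_stag − P_static.
v = √(2ΔP/ρ) = √(2·199000/923) = 20.8 m/s.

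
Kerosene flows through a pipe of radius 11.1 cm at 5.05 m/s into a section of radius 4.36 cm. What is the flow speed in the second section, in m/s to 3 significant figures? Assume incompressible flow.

v₂ ≈ 32.7 m/s

Continuity gives A₁v₁ = A₂v₂, so v₂ = (387 cm²)/(59.7 cm²) × 5.05 m/s = 32.7 m/s.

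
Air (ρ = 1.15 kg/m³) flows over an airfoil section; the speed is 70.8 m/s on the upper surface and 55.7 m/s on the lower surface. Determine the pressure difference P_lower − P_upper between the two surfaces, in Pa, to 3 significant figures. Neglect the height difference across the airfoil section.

With negligible Δh, P + ½ρv² is constant, so P_low − P_up = ½ρ(v_up² − v_low²).
ΔP = ½·1.15·(70.8² − 55.7²) = 1100 Pa.

ΔP = 1100 Pa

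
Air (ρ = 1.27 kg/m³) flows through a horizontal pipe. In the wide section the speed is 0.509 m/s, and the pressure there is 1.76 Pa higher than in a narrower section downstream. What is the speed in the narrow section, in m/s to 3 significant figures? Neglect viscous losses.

v₂ ≈ 1.74 m/s

Along the level pipe P + ½ρv² is conserved, hence v₂² = v₁² + 2(P₁ − P₂)/ρ.
v₂ = √(0.509² + 2·1.76/1.27) = √(0.259 + 2.77) = 1.74 m/s.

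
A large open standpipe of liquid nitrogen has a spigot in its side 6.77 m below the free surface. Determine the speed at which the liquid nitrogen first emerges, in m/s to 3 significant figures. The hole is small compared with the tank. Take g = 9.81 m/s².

v = 11.5 m/s

With the surface at rest and both surface and jet at atmospheric pressure, Bernoulli gives ρg h = ½ρv², so v = √(2gh) = √(2·9.81·6.77) = 11.5 m/s.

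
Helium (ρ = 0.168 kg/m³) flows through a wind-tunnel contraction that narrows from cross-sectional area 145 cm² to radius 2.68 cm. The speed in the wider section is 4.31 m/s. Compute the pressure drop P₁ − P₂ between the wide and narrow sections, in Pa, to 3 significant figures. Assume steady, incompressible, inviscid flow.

ΔP = 62.9 Pa

By continuity, v₂ = v₁·A₁/A₂ = 4.31·(145/22.6) = 27.7 m/s.
Along the horizontal streamline, P + ½ρv² is constant.
P₁ − P₂ = ½·0.168·(27.7² − 4.31²) = ½·0.168·749 = 62.9 Pa.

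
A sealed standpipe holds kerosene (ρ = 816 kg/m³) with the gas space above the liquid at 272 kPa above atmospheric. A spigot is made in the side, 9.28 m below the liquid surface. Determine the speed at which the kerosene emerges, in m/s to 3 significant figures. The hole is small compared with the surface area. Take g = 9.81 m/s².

Take point 1 at the surface (v₁ ≈ 0) and point 2 at the hole (at atmospheric pressure). Bernoulli: P₁ + ρg h = P_atm + ½ρv₂².
With P₁ − P_atm = 272000 Pa, v₂ = √(2gh + 2ΔP/ρ) = √(2·9.81·9.28 + 2·272000/816) = 29.1 m/s.

v ≈ 29.1 m/s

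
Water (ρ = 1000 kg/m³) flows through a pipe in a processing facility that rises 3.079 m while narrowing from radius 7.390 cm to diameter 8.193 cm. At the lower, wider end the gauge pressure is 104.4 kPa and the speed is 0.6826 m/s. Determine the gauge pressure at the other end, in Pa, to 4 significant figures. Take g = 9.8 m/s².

P₂ ≈ 71990 Pa

Mass conservation (A₁v₁ = A₂v₂) gives v₂ = 0.6826 × 171.6/52.72 = 2.221 m/s.
Energy conservation along the streamline gives P₂ = P₁ − ½ρ(v₂² − v₁²) − ρg(h₂ − h₁).
P₂ = 104400 + ½·1000·(0.6826² − 2.221²) − 1000·9.8·(+3.079) = 104400 + (-2234) − (30170) = 71990 Pa.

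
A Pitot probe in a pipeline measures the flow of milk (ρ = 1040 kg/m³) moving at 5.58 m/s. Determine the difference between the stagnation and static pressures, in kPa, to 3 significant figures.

ΔP ≈ 16.2 kPa

The dynamic pressure equals the rise in static pressure at the stagnation point: ΔP = ½ρv².
ΔP = ½·1040·5.58² = 16200 Pa.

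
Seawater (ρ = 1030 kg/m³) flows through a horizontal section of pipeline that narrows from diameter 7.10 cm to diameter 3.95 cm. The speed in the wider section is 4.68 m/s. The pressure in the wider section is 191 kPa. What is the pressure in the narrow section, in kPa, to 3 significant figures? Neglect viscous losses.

84.5 kPa

Mass conservation (A₁v₁ = A₂v₂) gives v₂ = 4.68 × 39.6/12.3 = 15.1 m/s.
With no height change, Bernoulli's equation is P₁ + ½ρv₁² = P₂ + ½ρv₂².
P₂ = P₁ − ½ρ(v₂² − v₁²) = 191000 − ½·1030·(15.1² − 4.68²) = 191000 − 106000 = 84500 Pa.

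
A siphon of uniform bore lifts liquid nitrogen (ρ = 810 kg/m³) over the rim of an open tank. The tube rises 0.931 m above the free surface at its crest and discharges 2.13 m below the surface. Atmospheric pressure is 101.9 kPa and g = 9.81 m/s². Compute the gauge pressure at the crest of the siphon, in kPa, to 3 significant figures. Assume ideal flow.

-24.3 kPa

Bernoulli surface→outlet gives ½v² = g·h_out, so v = √(2·9.81·2.13) = 6.46 m/s.
The bore is uniform, so the speed at the crest is the same v. Bernoulli surface→crest: P_atm = P_top + ½ρv² + ρg·h_top.
P_top = 101900 − ½·810·6.46² − 810·9.81·0.931 = 77600 Pa. So P_gauge = P_top − P_atm = -24300 Pa.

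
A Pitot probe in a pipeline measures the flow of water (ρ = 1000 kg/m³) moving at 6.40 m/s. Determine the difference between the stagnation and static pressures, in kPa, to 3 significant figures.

ΔP ≈ 20.5 kPa

At the stagnation point the flow is brought to rest, so Bernoulli gives P_stag − P_static = ½ρv².
ΔP = ½·1000·6.40² = 20500 Pa.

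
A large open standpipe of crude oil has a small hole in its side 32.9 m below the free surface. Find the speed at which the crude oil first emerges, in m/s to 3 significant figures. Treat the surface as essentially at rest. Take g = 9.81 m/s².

25.4 m/s

With the surface at rest and both surface and jet at atmospheric pressure, Bernoulli gives ρg h = ½ρv², so v = √(2gh) = √(2·9.81·32.9) = 25.4 m/s.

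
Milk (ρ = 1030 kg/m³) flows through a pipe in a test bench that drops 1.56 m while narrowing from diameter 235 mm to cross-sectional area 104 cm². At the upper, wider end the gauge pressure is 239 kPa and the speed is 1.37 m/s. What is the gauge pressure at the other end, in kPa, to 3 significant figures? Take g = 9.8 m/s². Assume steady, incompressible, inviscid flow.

P₂ ≈ 239 kPa

Mass conservation (A₁v₁ = A₂v₂) gives v₂ = 1.37 × 434/104 = 5.71 m/s.
Bernoulli: P₁ + ½ρv₁² + ρg h₁ = P₂ + ½ρv₂² + ρg h₂, so P₂ = P₁ + ½ρ(v₁² − v₂²) − ρg(h₂ − h₁).
P₂ = 239000 + ½·1030·(1.37² − 5.71²) − 1030·9.8·(−1.56) = 239000 + (-15800) − (-15700) = 239000 Pa.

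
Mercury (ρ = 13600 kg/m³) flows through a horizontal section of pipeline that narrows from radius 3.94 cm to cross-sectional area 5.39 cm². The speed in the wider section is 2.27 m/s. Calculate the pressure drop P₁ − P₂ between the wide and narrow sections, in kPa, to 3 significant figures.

ΔP ≈ 2830 kPa

Mass conservation (A₁v₁ = A₂v₂) gives v₂ = 2.27 × 48.8/5.39 = 20.5 m/s.
The pipe is horizontal, so Bernoulli reduces to P₁ + ½ρv₁² = P₂ + ½ρv₂².
P₁ − P₂ = ½·13600·(20.5² − 2.27²) = ½·13600·417 = 2830000 Pa.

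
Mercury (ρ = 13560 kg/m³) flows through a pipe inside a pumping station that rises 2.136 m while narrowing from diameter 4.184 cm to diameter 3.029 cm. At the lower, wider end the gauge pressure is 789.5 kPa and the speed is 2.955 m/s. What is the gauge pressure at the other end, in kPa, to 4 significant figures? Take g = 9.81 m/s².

P₂ = 349.0 kPa

Mass conservation (A₁v₁ = A₂v₂) gives v₂ = 2.955 × 13.75/7.206 = 5.638 m/s.
Energy conservation along the streamline gives P₂ = P₁ − ½ρ(v₂² − v₁²) − ρg(h₂ − h₁).
P₂ = 789500 + ½·13560·(2.955² − 5.638²) − 13560·9.81·(+2.136) = 789500 + (-156300) − (284100) = 349000 Pa.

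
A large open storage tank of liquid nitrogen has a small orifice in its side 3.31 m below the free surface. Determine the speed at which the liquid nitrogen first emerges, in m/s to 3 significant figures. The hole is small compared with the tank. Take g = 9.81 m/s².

Torricelli's result v = √(2gh) gives v = √(2·9.81·3.31) = 8.06 m/s.

8.06 m/s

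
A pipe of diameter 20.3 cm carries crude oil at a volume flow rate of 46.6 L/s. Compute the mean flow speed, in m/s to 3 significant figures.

v ≈ 1.44 m/s

Q = 46.6 L/s = 0.0466 m³/s.
v = Q/A = 0.0466 / 0.0324 = 1.44 m/s.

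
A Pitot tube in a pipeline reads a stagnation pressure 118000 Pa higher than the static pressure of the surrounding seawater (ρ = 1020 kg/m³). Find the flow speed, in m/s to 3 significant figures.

15.2 m/s

The dynamic pressure equals the rise in static pressure at the stagnation point: ΔP = ½ρv².
v = √(2ΔP/ρ) = √(2·118000/1020) = 15.2 m/s.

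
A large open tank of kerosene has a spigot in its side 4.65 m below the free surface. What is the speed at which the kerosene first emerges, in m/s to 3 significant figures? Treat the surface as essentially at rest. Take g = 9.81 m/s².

Bernoulli from surface to hole (P equal, v_surface ≈ 0): v = √(2gh) = √(2×9.81×4.65) = 9.55 m/s.

9.55 m/s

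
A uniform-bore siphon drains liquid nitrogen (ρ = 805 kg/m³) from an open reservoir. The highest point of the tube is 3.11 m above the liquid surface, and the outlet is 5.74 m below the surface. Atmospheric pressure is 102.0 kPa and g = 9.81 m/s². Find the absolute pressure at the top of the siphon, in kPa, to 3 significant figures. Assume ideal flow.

P_top ≈ 32.1 kPa

From the surface to the outlet (both open to atmosphere, surface at rest): v = √(2g·h_out) = √(2·9.81·5.74) = 10.6 m/s.
With constant cross-section the crest speed equals v; applying Bernoulli from the surface up to the crest, P_top = P_atm − ½ρv² − ρg·h_top.
P_top = 102000 − ½·805·10.6² − 805·9.81·3.11 = 32100 Pa.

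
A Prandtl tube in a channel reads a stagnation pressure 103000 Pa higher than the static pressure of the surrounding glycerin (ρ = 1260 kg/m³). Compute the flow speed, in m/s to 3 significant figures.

At the stagnation point the flow is brought to rest, so Bernoulli gives P_stag − P_static = ½ρv².
v = √(2ΔP/ρ) = √(2·103000/1260) = 12.8 m/s.

v = 12.8 m/s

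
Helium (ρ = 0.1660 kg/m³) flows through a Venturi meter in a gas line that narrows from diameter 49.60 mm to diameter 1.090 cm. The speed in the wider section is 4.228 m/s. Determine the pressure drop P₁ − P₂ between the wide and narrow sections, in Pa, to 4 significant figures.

The volume flow rate is constant, so v₂ = (A₁/A₂)v₁ = (19.32/0.9331)·4.228 = 87.55 m/s.
Along the horizontal streamline, P + ½ρv² is constant.
P₁ − P₂ = ½·0.1660·(87.55² − 4.228²) = ½·0.1660·7647 = 634.7 Pa.

ΔP ≈ 634.7 Pa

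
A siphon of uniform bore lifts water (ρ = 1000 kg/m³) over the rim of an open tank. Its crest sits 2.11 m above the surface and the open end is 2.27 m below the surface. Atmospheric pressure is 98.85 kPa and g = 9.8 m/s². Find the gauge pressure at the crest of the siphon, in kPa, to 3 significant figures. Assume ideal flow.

From the surface to the outlet (both open to atmosphere, surface at rest): v = √(2g·h_out) = √(2·9.8·2.27) = 6.67 m/s.
With constant cross-section the crest speed equals v; applying Bernoulli from the surface up to the crest, P_top = P_atm − ½ρv² − ρg·h_top.
P_top = 98850 − ½·1000·6.67² − 1000·9.8·2.11 = 55900 Pa. So P_gauge = P_top − P_atm = -42900 Pa.

P_gauge = -42.9 kPa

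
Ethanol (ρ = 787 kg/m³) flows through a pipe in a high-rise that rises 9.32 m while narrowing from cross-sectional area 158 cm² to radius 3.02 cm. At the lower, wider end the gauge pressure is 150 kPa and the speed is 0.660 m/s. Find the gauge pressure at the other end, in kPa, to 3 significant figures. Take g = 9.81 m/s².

P₂ ≈ 73.0 kPa

The volume flow rate is constant, so v₂ = (A₁/A₂)v₁ = (158/28.7)·0.660 = 3.64 m/s.
Bernoulli: P₁ + ½ρv₁² + ρg h₁ = P₂ + ½ρv₂² + ρg h₂, so P₂ = P₁ + ½ρ(v₁² − v₂²) − ρg(h₂ − h₁).
P₂ = 150000 + ½·787·(0.660² − 3.64²) − 787·9.81·(+9.32) = 150000 + (-5040) − (72000) = 73000 Pa.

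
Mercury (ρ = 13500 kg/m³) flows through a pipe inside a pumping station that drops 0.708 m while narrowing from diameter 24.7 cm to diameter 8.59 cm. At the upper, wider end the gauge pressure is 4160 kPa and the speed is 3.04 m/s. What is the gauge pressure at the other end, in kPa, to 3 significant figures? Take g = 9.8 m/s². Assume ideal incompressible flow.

P₂ ≈ 51.6 kPa

Mass conservation (A₁v₁ = A₂v₂) gives v₂ = 3.04 × 479/58.0 = 25.1 m/s.
Applying Bernoulli between the two ends and solving for P₂: P₂ = P₁ + ½ρ(v₁² − v₂²) − ρgΔh.
P₂ = 4160000 + ½·13500·(3.04² − 25.1²) − 13500·9.8·(−0.708) = 4160000 + (-4200000) − (-93700) = 51600 Pa.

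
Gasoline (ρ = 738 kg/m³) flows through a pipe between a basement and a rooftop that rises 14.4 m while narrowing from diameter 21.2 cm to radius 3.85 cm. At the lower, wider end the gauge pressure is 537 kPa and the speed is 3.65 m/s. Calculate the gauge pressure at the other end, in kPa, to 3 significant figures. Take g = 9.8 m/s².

P₂ = 155 kPa

The volume flow rate is constant, so v₂ = (A₁/A₂)v₁ = (353/46.6)·3.65 = 27.7 m/s.
Applying Bernoulli between the two ends and solving for P₂: P₂ = P₁ + ½ρ(v₁² − v₂²) − ρgΔh.
P₂ = 537000 + ½·738·(3.65² − 27.7²) − 738·9.8·(+14.4) = 537000 + (-278000) − (104000) = 155000 Pa.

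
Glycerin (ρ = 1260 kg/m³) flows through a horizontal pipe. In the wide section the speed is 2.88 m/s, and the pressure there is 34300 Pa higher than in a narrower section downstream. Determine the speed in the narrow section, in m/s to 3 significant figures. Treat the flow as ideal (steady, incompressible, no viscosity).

With h₁ = h₂, rearranging Bernoulli gives v₂ = √(v₁² + 2ΔP/ρ).
v₂ = √(2.88² + 2·34300/1260) = √(8.29 + 54.4) = 7.92 m/s.

v₂ ≈ 7.92 m/s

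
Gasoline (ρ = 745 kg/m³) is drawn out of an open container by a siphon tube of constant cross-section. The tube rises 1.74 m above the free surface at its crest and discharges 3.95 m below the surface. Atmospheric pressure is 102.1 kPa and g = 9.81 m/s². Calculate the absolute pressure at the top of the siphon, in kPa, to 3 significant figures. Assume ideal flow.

From the surface to the outlet (both open to atmosphere, surface at rest): v = √(2g·h_out) = √(2·9.81·3.95) = 8.80 m/s.
Continuity keeps v the same throughout the tube; from surface to crest, P_atm + 0 = P_top + ½ρv² + ρg·h_top.
P_top = 102100 − ½·745·8.80² − 745·9.81·1.74 = 60500 Pa.

P_top = 60.5 kPa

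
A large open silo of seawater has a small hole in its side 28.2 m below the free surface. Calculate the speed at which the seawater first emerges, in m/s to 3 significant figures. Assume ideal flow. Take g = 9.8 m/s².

v ≈ 23.5 m/s

Torricelli's result v = √(2gh) gives v = √(2·9.8·28.2) = 23.5 m/s.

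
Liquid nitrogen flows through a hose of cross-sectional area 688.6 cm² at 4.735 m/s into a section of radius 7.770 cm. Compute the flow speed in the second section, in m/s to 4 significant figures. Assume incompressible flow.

By continuity, v₂ = v₁·A₁/A₂ = 4.735·(688.6/189.7) = 17.19 m/s.

17.19 m/s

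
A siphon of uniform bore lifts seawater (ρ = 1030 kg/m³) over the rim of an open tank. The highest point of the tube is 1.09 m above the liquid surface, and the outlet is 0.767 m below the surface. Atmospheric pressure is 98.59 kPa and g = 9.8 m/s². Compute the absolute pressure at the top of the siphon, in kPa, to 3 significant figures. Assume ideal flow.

P_top ≈ 79.8 kPa

From the surface to the outlet (both open to atmosphere, surface at rest): v = √(2g·h_out) = √(2·9.8·0.767) = 3.88 m/s.
With constant cross-section the crest speed equals v; applying Bernoulli from the surface up to the crest, P_top = P_atm − ½ρv² − ρg·h_top.
P_top = 98590 − ½·1030·3.88² − 1030·9.8·1.09 = 79800 Pa.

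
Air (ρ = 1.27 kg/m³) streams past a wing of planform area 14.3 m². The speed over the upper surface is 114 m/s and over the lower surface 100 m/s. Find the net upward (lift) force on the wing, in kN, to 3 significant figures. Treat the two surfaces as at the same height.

F ≈ 27.2 kN

The faster flow above has the lower pressure; Bernoulli (same height) gives ΔP = ½ρ(v_up² − v_low²).
ΔP = ½·1.27·(114² − 100²) = 1900 Pa.
Lift = ΔP · A = 1900 × 14.3 = 27200 N.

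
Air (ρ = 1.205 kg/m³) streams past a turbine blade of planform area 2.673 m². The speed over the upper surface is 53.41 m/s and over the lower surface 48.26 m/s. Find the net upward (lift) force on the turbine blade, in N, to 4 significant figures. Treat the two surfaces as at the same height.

The faster flow above has the lower pressure; Bernoulli (same height) gives ΔP = ½ρ(v_up² − v_low²).
ΔP = ½·1.205·(53.41² − 48.26²) = 315.5 Pa.
Lift = ΔP · A = 315.5 × 2.673 = 843.2 N.

F ≈ 843.2 N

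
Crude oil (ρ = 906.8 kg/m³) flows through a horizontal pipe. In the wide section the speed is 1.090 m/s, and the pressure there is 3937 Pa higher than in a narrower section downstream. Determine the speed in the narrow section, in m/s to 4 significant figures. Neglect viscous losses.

v₂ ≈ 3.142 m/s

With h₁ = h₂, rearranging Bernoulli gives v₂ = √(v₁² + 2ΔP/ρ).
v₂ = √(1.090² + 2·3937/906.8) = √(1.188 + 8.683) = 3.142 m/s.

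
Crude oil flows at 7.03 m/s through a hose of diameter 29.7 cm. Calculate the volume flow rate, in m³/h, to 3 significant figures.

1750 m³/h

Q = A·v = 0.0693 m² × 7.03 m/s = 0.487 m³/s.
Converting: 0.487 m³/s × 3600 = 1750 m³/h.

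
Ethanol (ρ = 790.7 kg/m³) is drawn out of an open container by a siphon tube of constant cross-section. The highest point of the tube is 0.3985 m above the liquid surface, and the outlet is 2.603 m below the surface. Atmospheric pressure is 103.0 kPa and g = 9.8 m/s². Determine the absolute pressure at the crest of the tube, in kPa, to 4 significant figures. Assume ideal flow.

The outlet speed comes from Torricelli: v = √(2g·2.603) = 7.143 m/s.
The bore is uniform, so the speed at the crest is the same v. Bernoulli surface→crest: P_atm = P_top + ½ρv² + ρg·h_top.
P_top = 103000 − ½·790.7·7.143² − 790.7·9.8·0.3985 = 79740 Pa.

P_top ≈ 79.74 kPa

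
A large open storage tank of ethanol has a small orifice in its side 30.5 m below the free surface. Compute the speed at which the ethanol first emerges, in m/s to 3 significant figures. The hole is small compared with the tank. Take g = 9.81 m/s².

With the surface at rest and both surface and jet at atmospheric pressure, Bernoulli gives ρg h = ½ρv², so v = √(2gh) = √(2·9.81·30.5) = 24.5 m/s.

v ≈ 24.5 m/s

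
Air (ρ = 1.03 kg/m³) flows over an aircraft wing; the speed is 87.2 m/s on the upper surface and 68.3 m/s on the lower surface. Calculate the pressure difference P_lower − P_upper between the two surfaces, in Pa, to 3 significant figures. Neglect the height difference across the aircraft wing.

The pressure is lower where the speed is higher: ΔP = ½ρ(v_up² − v_low²).
ΔP = ½·1.03·(87.2² − 68.3²) = 1510 Pa.

ΔP ≈ 1510 Pa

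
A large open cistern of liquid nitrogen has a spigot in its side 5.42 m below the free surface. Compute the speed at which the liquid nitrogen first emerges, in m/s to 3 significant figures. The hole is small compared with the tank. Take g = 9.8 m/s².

v ≈ 10.3 m/s

With the surface at rest and both surface and jet at atmospheric pressure, Bernoulli gives ρg h = ½ρv², so v = √(2gh) = √(2·9.8·5.42) = 10.3 m/s.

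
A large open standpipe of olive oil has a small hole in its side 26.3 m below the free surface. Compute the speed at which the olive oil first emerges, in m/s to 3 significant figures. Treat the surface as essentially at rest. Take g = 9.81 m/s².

Torricelli's result v = √(2gh) gives v = √(2·9.81·26.3) = 22.7 m/s.

22.7 m/s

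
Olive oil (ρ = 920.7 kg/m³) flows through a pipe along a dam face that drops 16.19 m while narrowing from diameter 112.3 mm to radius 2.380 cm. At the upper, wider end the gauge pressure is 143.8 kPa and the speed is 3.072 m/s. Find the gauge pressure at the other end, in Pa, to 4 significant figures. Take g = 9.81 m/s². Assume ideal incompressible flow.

The volume flow rate is constant, so v₂ = (A₁/A₂)v₁ = (99.05/17.80)·3.072 = 17.10 m/s.
Bernoulli: P₁ + ½ρv₁² + ρg h₁ = P₂ + ½ρv₂² + ρg h₂, so P₂ = P₁ + ½ρ(v₁² − v₂²) − ρg(h₂ − h₁).
P₂ = 143800 + ½·920.7·(3.072² − 17.10²) − 920.7·9.81·(−16.19) = 143800 + (-130200) − (-146200) = 159800 Pa.

P₂ ≈ 159800 Pa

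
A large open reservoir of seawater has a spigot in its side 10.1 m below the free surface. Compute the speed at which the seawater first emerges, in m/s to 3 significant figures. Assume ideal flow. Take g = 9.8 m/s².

Torricelli's result v = √(2gh) gives v = √(2·9.8·10.1) = 14.1 m/s.

v = 14.1 m/s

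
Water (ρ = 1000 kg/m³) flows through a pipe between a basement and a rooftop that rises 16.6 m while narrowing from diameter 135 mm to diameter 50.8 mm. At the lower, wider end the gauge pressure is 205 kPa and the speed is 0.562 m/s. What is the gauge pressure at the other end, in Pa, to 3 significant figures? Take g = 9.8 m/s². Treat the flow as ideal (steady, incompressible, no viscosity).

34600 Pa

The volume flow rate is constant, so v₂ = (A₁/A₂)v₁ = (143/20.3)·0.562 = 3.97 m/s.
Energy conservation along the streamline gives P₂ = P₁ − ½ρ(v₂² − v₁²) − ρg(h₂ − h₁).
P₂ = 205000 + ½·1000·(0.562² − 3.97²) − 1000·9.8·(+16.6) = 205000 + (-7720) − (163000) = 34600 Pa.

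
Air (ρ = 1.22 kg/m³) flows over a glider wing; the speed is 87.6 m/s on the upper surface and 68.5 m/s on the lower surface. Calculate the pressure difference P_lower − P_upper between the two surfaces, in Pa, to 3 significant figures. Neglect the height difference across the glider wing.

Bernoulli (same height): P_lower − P_upper = ½ρ(v_upper² − v_lower²).
ΔP = ½·1.22·(87.6² − 68.5²) = 1820 Pa.

ΔP ≈ 1820 Pa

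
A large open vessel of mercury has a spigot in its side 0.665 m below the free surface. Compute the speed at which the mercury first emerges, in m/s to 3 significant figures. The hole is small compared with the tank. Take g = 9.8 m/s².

v ≈ 3.61 m/s

The surface is effectively still and both ends are open, so ½v² = gh and v = √(2·9.8·0.665) = 3.61 m/s.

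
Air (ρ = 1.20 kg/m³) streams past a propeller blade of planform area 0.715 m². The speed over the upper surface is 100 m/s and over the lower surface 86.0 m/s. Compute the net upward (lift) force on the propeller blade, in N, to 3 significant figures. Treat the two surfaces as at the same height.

From P + ½ρv² = const at equal height, P_low − P_up = ½ρ(v_up² − v_low²).
ΔP = ½·1.20·(100² − 86.0²) = 1560 Pa.
Lift = ΔP · A = 1560 × 0.715 = 1120 N.

1120 N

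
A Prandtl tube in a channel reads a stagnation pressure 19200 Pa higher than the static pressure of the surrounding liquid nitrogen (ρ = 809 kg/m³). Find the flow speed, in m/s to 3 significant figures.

Bernoulli between the free stream and the stagnation point: ½ρv² = P_stag − P_static.
v = √(2ΔP/ρ) = √(2·19200/809) = 6.89 m/s.

v = 6.89 m/s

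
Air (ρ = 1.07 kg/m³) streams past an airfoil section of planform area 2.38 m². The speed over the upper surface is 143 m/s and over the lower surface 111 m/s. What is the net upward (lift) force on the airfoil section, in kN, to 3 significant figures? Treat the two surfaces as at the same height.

F ≈ 10.3 kN

With equal heights on the two surfaces, Bernoulli gives P_lower − P_upper = ½ρ(v_upper² − v_lower²).
ΔP = ½·1.07·(143² − 111²) = 4350 Pa.
Lift = ΔP · A = 4350 × 2.38 = 10300 N.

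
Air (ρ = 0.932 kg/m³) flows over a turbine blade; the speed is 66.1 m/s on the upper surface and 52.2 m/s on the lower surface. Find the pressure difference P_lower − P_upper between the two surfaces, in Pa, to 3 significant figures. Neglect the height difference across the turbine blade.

With negligible Δh, P + ½ρv² is constant, so P_low − P_up = ½ρ(v_up² − v_low²).
ΔP = ½·0.932·(66.1² − 52.2²) = 766 Pa.

ΔP ≈ 766 Pa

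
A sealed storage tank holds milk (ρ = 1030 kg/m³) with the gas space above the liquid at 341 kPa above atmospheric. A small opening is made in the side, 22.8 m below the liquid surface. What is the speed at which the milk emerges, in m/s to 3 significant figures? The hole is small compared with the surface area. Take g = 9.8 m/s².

Take point 1 at the surface (v₁ ≈ 0) and point 2 at the hole (at atmospheric pressure). Bernoulli: P₁ + ρg h = P_atm + ½ρv₂².
With P₁ − P_atm = 341000 Pa, v₂ = √(2gh + 2ΔP/ρ) = √(2·9.8·22.8 + 2·341000/1030) = 33.3 m/s.

v = 33.3 m/s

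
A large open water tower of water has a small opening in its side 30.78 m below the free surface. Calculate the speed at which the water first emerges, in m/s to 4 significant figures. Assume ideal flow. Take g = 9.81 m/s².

24.57 m/s

With the surface at rest and both surface and jet at atmospheric pressure, Bernoulli gives ρg h = ½ρv², so v = √(2gh) = √(2·9.81·30.78) = 24.57 m/s.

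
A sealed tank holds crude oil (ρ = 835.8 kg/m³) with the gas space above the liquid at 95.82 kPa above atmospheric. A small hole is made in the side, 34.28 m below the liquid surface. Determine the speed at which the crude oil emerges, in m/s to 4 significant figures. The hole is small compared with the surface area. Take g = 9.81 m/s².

30.03 m/s

Take point 1 at the surface (v₁ ≈ 0) and point 2 at the hole (at atmospheric pressure). Bernoulli: P₁ + ρg h = P_atm + ½ρv₂².
With P₁ − P_atm = 95820 Pa, v₂ = √(2gh + 2ΔP/ρ) = √(2·9.81·34.28 + 2·95820/835.8) = 30.03 m/s.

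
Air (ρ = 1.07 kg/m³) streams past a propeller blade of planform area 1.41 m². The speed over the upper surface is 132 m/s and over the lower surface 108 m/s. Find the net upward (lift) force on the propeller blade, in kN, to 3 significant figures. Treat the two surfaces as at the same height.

With equal heights on the two surfaces, Bernoulli gives P_lower − P_upper = ½ρ(v_upper² − v_lower²).
ΔP = ½·1.07·(132² − 108²) = 3080 Pa.
Lift = ΔP · A = 3080 × 1.41 = 4350 N.

F ≈ 4.35 kN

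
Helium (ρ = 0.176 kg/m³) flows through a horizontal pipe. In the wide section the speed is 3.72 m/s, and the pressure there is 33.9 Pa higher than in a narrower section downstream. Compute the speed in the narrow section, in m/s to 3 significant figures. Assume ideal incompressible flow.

v₂ ≈ 20.0 m/s

With h₁ = h₂, rearranging Bernoulli gives v₂ = √(v₁² + 2ΔP/ρ).
v₂ = √(3.72² + 2·33.9/0.176) = √(13.8 + 385) = 20.0 m/s.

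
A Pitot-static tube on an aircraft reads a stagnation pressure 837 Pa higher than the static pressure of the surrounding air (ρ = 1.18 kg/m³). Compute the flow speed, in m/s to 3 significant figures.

At the stagnation point the flow is brought to rest, so Bernoulli gives P_stag − P_static = ½ρv².
v = √(2ΔP/ρ) = √(2·837/1.18) = 37.7 m/s.

v ≈ 37.7 m/s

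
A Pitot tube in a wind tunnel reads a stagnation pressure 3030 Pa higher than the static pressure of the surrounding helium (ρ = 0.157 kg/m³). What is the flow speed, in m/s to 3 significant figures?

v = 196 m/s

Bernoulli between the free stream and the stagnation point: ½ρv² = P_stag − P_static.
v = √(2ΔP/ρ) = √(2·3030/0.157) = 196 m/s.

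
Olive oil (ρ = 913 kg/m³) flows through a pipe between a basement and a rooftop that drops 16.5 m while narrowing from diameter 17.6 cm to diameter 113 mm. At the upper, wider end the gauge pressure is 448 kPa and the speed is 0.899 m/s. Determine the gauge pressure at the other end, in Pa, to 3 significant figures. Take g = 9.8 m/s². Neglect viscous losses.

P₂ ≈ 594000 Pa

The volume flow rate is constant, so v₂ = (A₁/A₂)v₁ = (243/100)·0.899 = 2.18 m/s.
Applying Bernoulli between the two ends and solving for P₂: P₂ = P₁ + ½ρ(v₁² − v₂²) − ρgΔh.
P₂ = 448000 + ½·913·(0.899² − 2.18²) − 913·9.8·(−16.5) = 448000 + (-1800) − (-148000) = 594000 Pa.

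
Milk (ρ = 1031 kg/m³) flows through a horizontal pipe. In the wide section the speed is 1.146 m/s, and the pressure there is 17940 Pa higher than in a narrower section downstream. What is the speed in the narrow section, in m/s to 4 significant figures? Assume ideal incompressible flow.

v₂ = 6.010 m/s

With h₁ = h₂, rearranging Bernoulli gives v₂ = √(v₁² + 2ΔP/ρ).
v₂ = √(1.146² + 2·17940/1031) = √(1.313 + 34.80) = 6.010 m/s.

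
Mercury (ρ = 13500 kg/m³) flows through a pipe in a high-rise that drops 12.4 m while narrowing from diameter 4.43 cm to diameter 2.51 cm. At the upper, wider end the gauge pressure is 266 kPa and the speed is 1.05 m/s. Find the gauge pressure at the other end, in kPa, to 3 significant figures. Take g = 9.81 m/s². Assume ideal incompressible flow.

P₂ ≈ 1840 kPa

Mass conservation (A₁v₁ = A₂v₂) gives v₂ = 1.05 × 15.4/4.95 = 3.27 m/s.
Applying Bernoulli between the two ends and solving for P₂: P₂ = P₁ + ½ρ(v₁² − v₂²) − ρgΔh.
P₂ = 266000 + ½·13500·(1.05² − 3.27²) − 13500·9.81·(−12.4) = 266000 + (-64800) − (-1640000) = 1840000 Pa.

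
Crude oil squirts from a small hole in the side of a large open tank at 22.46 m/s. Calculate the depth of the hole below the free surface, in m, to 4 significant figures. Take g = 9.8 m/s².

25.74 m

Torricelli: v = √(2gh), so h = v²/(2g).
h = 22.46²/(2·9.8) = 504.5/19.60 = 25.74 m.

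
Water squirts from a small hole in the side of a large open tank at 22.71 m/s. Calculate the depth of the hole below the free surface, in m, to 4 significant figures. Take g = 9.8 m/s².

Inverting v = √(2gh) gives h = v² / 2g.
h = 22.71²/(2·9.8) = 515.7/19.60 = 26.31 m.

26.31 m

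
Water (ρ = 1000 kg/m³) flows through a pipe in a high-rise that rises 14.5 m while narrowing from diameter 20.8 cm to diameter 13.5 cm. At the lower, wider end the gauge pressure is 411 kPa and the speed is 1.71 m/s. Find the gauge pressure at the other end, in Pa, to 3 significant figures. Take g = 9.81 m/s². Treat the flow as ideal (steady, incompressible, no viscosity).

P₂ ≈ 262000 Pa

Mass conservation (A₁v₁ = A₂v₂) gives v₂ = 1.71 × 340/143 = 4.06 m/s.
Bernoulli: P₁ + ½ρv₁² + ρg h₁ = P₂ + ½ρv₂² + ρg h₂, so P₂ = P₁ + ½ρ(v₁² − v₂²) − ρg(h₂ − h₁).
P₂ = 411000 + ½·1000·(1.71² − 4.06²) − 1000·9.81·(+14.5) = 411000 + (-6780) − (142000) = 262000 Pa.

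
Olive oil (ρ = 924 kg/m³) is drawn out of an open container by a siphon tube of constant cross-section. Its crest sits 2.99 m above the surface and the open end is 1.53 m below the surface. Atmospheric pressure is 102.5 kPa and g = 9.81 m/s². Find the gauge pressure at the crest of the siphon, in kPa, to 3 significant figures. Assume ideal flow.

P_gauge ≈ -41.0 kPa

Bernoulli surface→outlet gives ½v² = g·h_out, so v = √(2·9.81·1.53) = 5.48 m/s.
Continuity keeps v the same throughout the tube; from surface to crest, P_atm + 0 = P_top + ½ρv² + ρg·h_top.
P_top = 102500 − ½·924·5.48² − 924·9.81·2.99 = 61500 Pa. So P_gauge = P_top − P_atm = -41000 Pa.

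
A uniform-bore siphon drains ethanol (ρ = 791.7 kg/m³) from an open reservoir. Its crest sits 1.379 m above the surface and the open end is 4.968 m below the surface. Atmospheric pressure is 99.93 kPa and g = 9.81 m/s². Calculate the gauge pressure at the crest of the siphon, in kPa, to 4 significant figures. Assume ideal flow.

P_gauge ≈ -49.29 kPa

From the surface to the outlet (both open to atmosphere, surface at rest): v = √(2g·h_out) = √(2·9.81·4.968) = 9.873 m/s.
The bore is uniform, so the speed at the crest is the same v. Bernoulli surface→crest: P_atm = P_top + ½ρv² + ρg·h_top.
P_top = 99930 − ½·791.7·9.873² − 791.7·9.81·1.379 = 50640 Pa. So P_gauge = P_top − P_atm = -49290 Pa.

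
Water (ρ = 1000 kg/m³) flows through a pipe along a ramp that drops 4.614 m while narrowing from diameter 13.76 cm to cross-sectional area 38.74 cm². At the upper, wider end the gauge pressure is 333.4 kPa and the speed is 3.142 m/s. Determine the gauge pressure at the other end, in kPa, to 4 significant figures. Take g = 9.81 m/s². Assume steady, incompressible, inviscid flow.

Mass conservation (A₁v₁ = A₂v₂) gives v₂ = 3.142 × 148.7/38.74 = 12.06 m/s.
Energy conservation along the streamline gives P₂ = P₁ − ½ρ(v₂² − v₁²) − ρg(h₂ − h₁).
P₂ = 333400 + ½·1000·(3.142² − 12.06²) − 1000·9.81·(−4.614) = 333400 + (-67790) − (-45260) = 310900 Pa.

P₂ = 310.9 kPa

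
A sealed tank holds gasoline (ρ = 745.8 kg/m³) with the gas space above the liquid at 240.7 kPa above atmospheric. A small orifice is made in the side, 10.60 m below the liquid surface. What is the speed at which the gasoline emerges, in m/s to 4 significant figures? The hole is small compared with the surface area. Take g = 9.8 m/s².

Take point 1 at the surface (v₁ ≈ 0) and point 2 at the hole (at atmospheric pressure). Bernoulli: P₁ + ρg h = P_atm + ½ρv₂².
With P₁ − P_atm = 240700 Pa, v₂ = √(2gh + 2ΔP/ρ) = √(2·9.8·10.60 + 2·240700/745.8) = 29.21 m/s.

v ≈ 29.21 m/s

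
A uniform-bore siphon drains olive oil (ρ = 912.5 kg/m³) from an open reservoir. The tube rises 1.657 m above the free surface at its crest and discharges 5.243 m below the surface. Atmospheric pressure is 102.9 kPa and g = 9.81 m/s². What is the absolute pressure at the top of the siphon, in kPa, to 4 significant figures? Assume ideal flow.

P_top = 41.13 kPa

From the surface to the outlet (both open to atmosphere, surface at rest): v = √(2g·h_out) = √(2·9.81·5.243) = 10.14 m/s.
Continuity keeps v the same throughout the tube; from surface to crest, P_atm + 0 = P_top + ½ρv² + ρg·h_top.
P_top = 102900 − ½·912.5·10.14² − 912.5·9.81·1.657 = 41130 Pa.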